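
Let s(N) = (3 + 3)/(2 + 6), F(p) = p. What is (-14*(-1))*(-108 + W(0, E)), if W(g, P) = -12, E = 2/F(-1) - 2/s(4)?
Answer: -1680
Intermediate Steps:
s(N) = 3/4 (s(N) = 6/8 = 6*(1/8) = 3/4)
E = -14/3 (E = 2/(-1) - 2/3/4 = 2*(-1) - 2*4/3 = -2 - 8/3 = -14/3 ≈ -4.6667)
(-14*(-1))*(-108 + W(0, E)) = (-14*(-1))*(-108 - 12) = 14*(-120) = -1680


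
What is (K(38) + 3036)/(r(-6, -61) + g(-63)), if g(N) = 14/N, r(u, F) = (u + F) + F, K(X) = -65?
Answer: -26739/1154 ≈ -23.171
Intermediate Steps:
r(u, F) = u + 2*F (r(u, F) = (F + u) + F = u + 2*F)
(K(38) + 3036)/(r(-6, -61) + g(-63)) = (-65 + 3036)/((-6 + 2*(-61)) + 14/(-63)) = 2971/((-6 - 122) + 14*(-1/63)) = 2971/(-128 - 2/9) = 2971/(-1154/9) = 2971*(-9/1154) = -26739/1154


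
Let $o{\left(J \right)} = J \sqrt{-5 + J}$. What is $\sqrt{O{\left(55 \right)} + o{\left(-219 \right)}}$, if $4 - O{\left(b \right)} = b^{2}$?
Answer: $\sqrt{-3021 - 876 i \sqrt{14}} \approx 26.801 - 61.15 i$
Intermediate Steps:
$O{\left(b \right)} = 4 - b^{2}$
$\sqrt{O{\left(55 \right)} + o{\left(-219 \right)}} = \sqrt{\left(4 - 55^{2}\right) - 219 \sqrt{-5 - 219}} = \sqrt{\left(4 - 3025\right) - 219 \sqrt{-224}} = \sqrt{\left(4 - 3025\right) - 219 \cdot 4 i \sqrt{14}} = \sqrt{-3021 - 876 i \sqrt{14}}$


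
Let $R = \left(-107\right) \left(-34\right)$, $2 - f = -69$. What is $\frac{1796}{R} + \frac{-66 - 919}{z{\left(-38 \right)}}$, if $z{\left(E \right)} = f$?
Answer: $- \frac{1727957}{129149} \approx -13.38$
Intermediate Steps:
$f = 71$ ($f = 2 - -69 = 2 + 69 = 71$)
$z{\left(E \right)} = 71$
$R = 3638$
$\frac{1796}{R} + \frac{-66 - 919}{z{\left(-38 \right)}} = \frac{1796}{3638} + \frac{-66 - 919}{71} = 1796 \cdot \frac{1}{3638} - \frac{985}{71} = \frac{898}{1819} - \frac{985}{71} = - \frac{1727957}{129149}$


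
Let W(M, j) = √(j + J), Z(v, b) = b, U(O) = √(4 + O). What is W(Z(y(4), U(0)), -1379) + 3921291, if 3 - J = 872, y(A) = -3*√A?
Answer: 3921291 + 2*I*√562 ≈ 3.9213e+6 + 47.413*I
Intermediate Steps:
J = -869 (J = 3 - 1*872 = 3 - 872 = -869)
W(M, j) = √(-869 + j) (W(M, j) = √(j - 869) = √(-869 + j))
W(Z(y(4), U(0)), -1379) + 3921291 = √(-869 - 1379) + 3921291 = √(-2248) + 3921291 = 2*I*√562 + 3921291 = 3921291 + 2*I*√562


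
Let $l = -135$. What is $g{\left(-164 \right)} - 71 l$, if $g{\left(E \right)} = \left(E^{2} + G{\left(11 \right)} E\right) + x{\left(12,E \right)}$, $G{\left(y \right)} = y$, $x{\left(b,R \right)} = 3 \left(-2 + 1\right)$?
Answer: $34674$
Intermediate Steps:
$x{\left(b,R \right)} = -3$ ($x{\left(b,R \right)} = 3 \left(-1\right) = -3$)
$g{\left(E \right)} = -3 + E^{2} + 11 E$ ($g{\left(E \right)} = \left(E^{2} + 11 E\right) - 3 = -3 + E^{2} + 11 E$)
$g{\left(-164 \right)} - 71 l = \left(-3 + \left(-164\right)^{2} + 11 \left(-164\right)\right) - 71 \left(-135\right) = \left(-3 + 26896 - 1804\right) - -9585 = 25089 + 9585 = 34674$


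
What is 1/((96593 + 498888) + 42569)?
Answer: 1/638050 ≈ 1.5673e-6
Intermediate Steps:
1/((96593 + 498888) + 42569) = 1/(595481 + 42569) = 1/638050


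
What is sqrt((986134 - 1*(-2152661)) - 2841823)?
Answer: 2*sqrt(74243) ≈ 544.95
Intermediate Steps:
sqrt((986134 - 1*(-2152661)) - 2841823) = sqrt((986134 + 2152661) - 2841823) = sqrt(3138795 - 2841823) = sqrt(296972) = 2*sqrt(74243)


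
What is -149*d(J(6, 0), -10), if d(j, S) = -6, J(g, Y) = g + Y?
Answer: 894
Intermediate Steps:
J(g, Y) = Y + g
-149*d(J(6, 0), -10) = -149*(-6) = 894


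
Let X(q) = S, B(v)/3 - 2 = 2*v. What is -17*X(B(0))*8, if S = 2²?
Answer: -544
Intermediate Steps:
S = 4
B(v) = 6 + 6*v (B(v) = 6 + 3*(2*v) = 6 + 6*v)
X(q) = 4
-17*X(B(0))*8 = -17*4*8 = -68*8 = -544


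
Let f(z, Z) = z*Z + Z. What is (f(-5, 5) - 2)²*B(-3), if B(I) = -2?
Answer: -968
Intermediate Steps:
f(z, Z) = Z + Z*z (f(z, Z) = Z*z + Z = Z + Z*z)
(f(-5, 5) - 2)²*B(-3) = (5*(1 - 5) - 2)²*(-2) = (5*(-4) - 2)²*(-2) = (-20 - 2)²*(-2) = (-22)²*(-2) = 484*(-2) = -968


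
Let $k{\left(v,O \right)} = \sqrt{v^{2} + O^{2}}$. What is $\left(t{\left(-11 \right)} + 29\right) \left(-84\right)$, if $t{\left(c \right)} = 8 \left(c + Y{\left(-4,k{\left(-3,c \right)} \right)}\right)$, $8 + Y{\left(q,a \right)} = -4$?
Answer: $13020$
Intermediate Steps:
$k{\left(v,O \right)} = \sqrt{O^{2} + v^{2}}$
$Y{\left(q,a \right)} = -12$ ($Y{\left(q,a \right)} = -8 - 4 = -12$)
$t{\left(c \right)} = -96 + 8 c$ ($t{\left(c \right)} = 8 \left(c - 12\right) = 8 \left(-12 + c\right) = -96 + 8 c$)
$\left(t{\left(-11 \right)} + 29\right) \left(-84\right) = \left(\left(-96 + 8 \left(-11\right)\right) + 29\right) \left(-84\right) = \left(\left(-96 - 88\right) + 29\right) \left(-84\right) = \left(-184 + 29\right) \left(-84\right) = \left(-155\right) \left(-84\right) = 13020$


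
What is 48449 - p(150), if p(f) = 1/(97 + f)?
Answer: 11966902/247 ≈ 48449.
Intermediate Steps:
48449 - p(150) = 48449 - 1/(97 + 150) = 48449 - 1/247 = 11966902/247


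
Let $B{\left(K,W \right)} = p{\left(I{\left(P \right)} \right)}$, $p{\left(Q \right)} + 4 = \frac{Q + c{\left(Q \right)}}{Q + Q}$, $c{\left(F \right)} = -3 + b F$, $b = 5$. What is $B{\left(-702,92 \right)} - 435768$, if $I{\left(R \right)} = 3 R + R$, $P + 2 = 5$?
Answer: $- \frac{3486153}{8} \approx -4.3577 \cdot 10^{5}$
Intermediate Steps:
$P = 3$ ($P = -2 + 5 = 3$)
$c{\left(F \right)} = -3 + 5 F$
$I{\left(R \right)} = 4 R$
$p{\left(Q \right)} = -4 + \frac{-3 + 6 Q}{2 Q}$ ($p{\left(Q \right)} = -4 + \frac{Q + \left(-3 + 5 Q\right)}{Q + Q} = -4 + \frac{-3 + 6 Q}{2 Q}$)
$B{\left(K,W \right)} = - \frac{9}{8}$ ($B{\left(K,W \right)} = \frac{- \frac{3}{2} - 4 \cdot 3}{4 \cdot 3} = \frac{- \frac{3}{2} - 12}{12} = \frac{1}{12} \left(- \frac{27}{2}\right) = - \frac{9}{8}$)
$B{\left(-702,92 \right)} - 435768 = - \frac{9}{8} - 435768 = - \frac{3486153}{8}$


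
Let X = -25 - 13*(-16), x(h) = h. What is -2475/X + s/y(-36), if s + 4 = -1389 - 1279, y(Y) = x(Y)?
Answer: 33323/549 ≈ 60.698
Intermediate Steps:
y(Y) = Y
s = -2672 (s = -4 + (-1389 - 1279) = -4 - 2668 = -2672)
X = 183 (X = -25 + 208 = 183)
-2475/X + s/y(-36) = -2475/183 - 2672/(-36) = -2475*1/183 - 2672*(-1/36) = -825/61 + 668/9 = 33323/549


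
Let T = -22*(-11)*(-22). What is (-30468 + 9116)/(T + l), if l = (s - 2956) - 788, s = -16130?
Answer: 10676/12599 ≈ 0.84737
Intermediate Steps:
T = -5324 (T = 242*(-22) = -5324)
l = -19874 (l = (-16130 - 2956) - 788 = -19086 - 788 = -19874)
(-30468 + 9116)/(T + l) = (-30468 + 9116)/(-5324 - 19874) = -21352/(-25198) = -21352*(-1/25198) = 10676/12599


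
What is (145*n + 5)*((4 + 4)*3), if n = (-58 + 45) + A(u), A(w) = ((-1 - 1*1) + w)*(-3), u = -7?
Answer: 48840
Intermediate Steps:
A(w) = 6 - 3*w (A(w) = ((-1 - 1) + w)*(-3) = (-2 + w)*(-3) = 6 - 3*w)
n = 14 (n = (-58 + 45) + (6 - 3*(-7)) = -13 + (6 + 21) = -13 + 27 = 14)
(145*n + 5)*((4 + 4)*3) = (145*14 + 5)*((4 + 4)*3) = (2030 + 5)*(8*3) = 2035*24 = 48840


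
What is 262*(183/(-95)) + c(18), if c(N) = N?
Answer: -46236/95 ≈ -486.69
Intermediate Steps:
262*(183/(-95)) + c(18) = 262*(183/(-95)) + 18 = 262*(183*(-1/95)) + 18 = 262*(-183/95) + 18 = -47946/95 + 18 = -46236/95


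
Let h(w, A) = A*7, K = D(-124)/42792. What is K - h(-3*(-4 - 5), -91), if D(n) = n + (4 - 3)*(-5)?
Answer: 9086125/14264 ≈ 637.00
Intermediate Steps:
D(n) = -5 + n (D(n) = n + 1*(-5) = n - 5 = -5 + n)
K = -43/14264 (K = (-5 - 124)/42792 = -129*1/42792 = -43/14264 ≈ -0.0030146)
h(w, A) = 7*A
K - h(-3*(-4 - 5), -91) = -43/14264 - 7*(-91) = -43/14264 - 1*(-637) = -43/14264 + 637 = 9086125/14264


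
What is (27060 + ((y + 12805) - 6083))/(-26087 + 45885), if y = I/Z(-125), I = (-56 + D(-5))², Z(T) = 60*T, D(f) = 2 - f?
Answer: 253362599/148485000 ≈ 1.7063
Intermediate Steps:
I = 2401 (I = (-56 + (2 - 1*(-5)))² = (-56 + (2 + 5))² = (-56 + 7)² = (-49)² = 2401)
y = -2401/7500 (y = 2401/((60*(-125))) = 2401/(-7500) = 2401*(-1/7500) = -2401/7500 ≈ -0.32013)
(27060 + ((y + 12805) - 6083))/(-26087 + 45885) = (27060 + ((-2401/7500 + 12805) - 6083))/(-26087 + 45885) = (27060 + (96035099/7500 - 6083))/19798 = (27060 + 50412599/7500)*(1/19798) = (253362599/7500)*(1/19798) = 253362599/148485000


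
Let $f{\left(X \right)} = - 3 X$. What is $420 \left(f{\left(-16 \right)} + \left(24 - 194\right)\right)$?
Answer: $-51240$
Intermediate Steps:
$420 \left(f{\left(-16 \right)} + \left(24 - 194\right)\right) = 420 \left(\left(-3\right) \left(-16\right) + \left(24 - 194\right)\right) = 420 \left(48 - 170\right) = 420 \left(-122\right) = -51240$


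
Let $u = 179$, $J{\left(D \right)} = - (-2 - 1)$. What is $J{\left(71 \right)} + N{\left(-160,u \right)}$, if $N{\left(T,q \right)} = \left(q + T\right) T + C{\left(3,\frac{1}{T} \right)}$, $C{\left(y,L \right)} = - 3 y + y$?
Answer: $-3043$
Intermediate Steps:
$J{\left(D \right)} = 3$ ($J{\left(D \right)} = \left(-1\right) \left(-3\right) = 3$)
$C{\left(y,L \right)} = - 2 y$
$N{\left(T,q \right)} = -6 + T \left(T + q\right)$ ($N{\left(T,q \right)} = \left(q + T\right) T - 6 = \left(T + q\right) T - 6 = T \left(T + q\right) - 6 = -6 + T \left(T + q\right)$)
$J{\left(71 \right)} + N{\left(-160,u \right)} = 3 - \left(28646 - 25600\right) = 3 - 3046 = -3043$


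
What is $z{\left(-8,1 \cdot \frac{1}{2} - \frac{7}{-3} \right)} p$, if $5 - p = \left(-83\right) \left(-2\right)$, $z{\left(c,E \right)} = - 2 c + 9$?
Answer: $-4025$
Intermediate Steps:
$z{\left(c,E \right)} = 9 - 2 c$
$p = -161$ ($p = 5 - \left(-83\right) \left(-2\right) = 5 - 166 = -161$)
$z{\left(-8,1 \cdot \frac{1}{2} - \frac{7}{-3} \right)} p = \left(9 - -16\right) \left(-161\right) = \left(9 + 16\right) \left(-161\right) = 25 \left(-161\right) = -4025$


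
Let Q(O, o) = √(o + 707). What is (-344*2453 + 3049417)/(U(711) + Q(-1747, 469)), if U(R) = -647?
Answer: -1427013495/417433 - 30878190*√6/417433 ≈ -3599.7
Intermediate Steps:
Q(O, o) = √(707 + o)
(-344*2453 + 3049417)/(U(711) + Q(-1747, 469)) = (-344*2453 + 3049417)/(-647 + √(707 + 469)) = (-843832 + 3049417)/(-647 + √1176) = 2205585/(-647 + 14*√6)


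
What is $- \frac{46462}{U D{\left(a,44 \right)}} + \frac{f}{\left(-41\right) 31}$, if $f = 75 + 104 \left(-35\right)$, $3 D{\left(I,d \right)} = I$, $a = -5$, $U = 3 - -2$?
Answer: $\frac{5717701}{1025} \approx 5578.2$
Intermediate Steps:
$U = 5$ ($U = 3 + 2 = 5$)
$D{\left(I,d \right)} = \frac{I}{3}$
$f = -3565$ ($f = 75 - 3640 = -3565$)
$- \frac{46462}{U D{\left(a,44 \right)}} + \frac{f}{\left(-41\right) 31} = - \frac{46462}{5 \cdot \frac{1}{3} \left(-5\right)} - \frac{3565}{\left(-41\right) 31} = - \frac{46462}{5 \left(- \frac{5}{3}\right)} - \frac{3565}{-1271} = - \frac{46462}{- \frac{25}{3}} - - \frac{115}{41} = \left(-46462\right) \left(- \frac{3}{25}\right) + \frac{115}{41} = \frac{139386}{25} + \frac{115}{41} = \frac{5717701}{1025}$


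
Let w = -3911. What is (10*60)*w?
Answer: -2346600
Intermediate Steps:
(10*60)*w = (10*60)*(-3911) = 600*(-3911) = -2346600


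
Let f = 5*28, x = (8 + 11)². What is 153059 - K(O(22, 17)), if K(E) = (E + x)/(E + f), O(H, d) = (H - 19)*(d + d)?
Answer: 37039815/242 ≈ 1.5306e+5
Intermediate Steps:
x = 361 (x = 19² = 361)
f = 140
O(H, d) = 2*d*(-19 + H) (O(H, d) = (-19 + H)*(2*d) = 2*d*(-19 + H))
K(E) = (361 + E)/(140 + E) (K(E) = (E + 361)/(E + 140) = (361 + E)/(140 + E))
153059 - K(O(22, 17)) = 153059 - (361 + 2*17*(-19 + 22))/(140 + 2*17*(-19 + 22)) = 153059 - (361 + 2*17*3)/(140 + 2*17*3) = 153059 - (361 + 102)/(140 + 102) = 153059 - 463/242 = 37039815/242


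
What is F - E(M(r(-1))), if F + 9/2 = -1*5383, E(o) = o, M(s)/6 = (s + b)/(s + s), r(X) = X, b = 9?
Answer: -10727/2 ≈ -5363.5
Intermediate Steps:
M(s) = 3*(9 + s)/s (M(s) = 6*((s + 9)/(s + s)) = 6*((9 + s)/((2*s))) = 6*((9 + s)*(1/(2*s))) = 6*((9 + s)/(2*s)) = 3*(9 + s)/s)
F = -10775/2 (F = -9/2 - 1*5383 = -9/2 - 5383 = -10775/2 ≈ -5387.5)
F - E(M(r(-1))) = -10775/2 - (3 + 27/(-1)) = -10775/2 - (3 + 27*(-1)) = -10775/2 - (3 - 27) = -10775/2 - 1*(-24) = -10775/2 + 24 = -10727/2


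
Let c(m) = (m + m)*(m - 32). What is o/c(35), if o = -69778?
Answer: -34889/105 ≈ -332.28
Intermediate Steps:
c(m) = 2*m*(-32 + m) (c(m) = (2*m)*(-32 + m) = 2*m*(-32 + m))
o/c(35) = -69778*1/(70*(-32 + 35)) = -69778/(2*35*3) = -69778/210 = -69778*1/210 = -34889/105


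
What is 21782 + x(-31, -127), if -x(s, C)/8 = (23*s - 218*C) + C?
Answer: -192986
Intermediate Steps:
x(s, C) = -184*s + 1736*C (x(s, C) = -8*((23*s - 218*C) + C) = -8*((-218*C + 23*s) + C) = -8*(-217*C + 23*s) = -184*s + 1736*C)
21782 + x(-31, -127) = 21782 + (-184*(-31) + 1736*(-127)) = 21782 + (5704 - 220472) = 21782 - 214768 = -192986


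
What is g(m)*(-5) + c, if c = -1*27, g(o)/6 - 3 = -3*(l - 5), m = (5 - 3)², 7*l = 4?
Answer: -3609/7 ≈ -515.57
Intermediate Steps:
l = 4/7 (l = (⅐)*4 = 4/7 ≈ 0.57143)
m = 4 (m = 2² = 4)
g(o) = 684/7 (g(o) = 18 + 6*(-3*(4/7 - 5)) = 18 + 6*(-3*(-31/7)) = 18 + 6*(93/7) = 18 + 558/7 = 684/7)
c = -27
g(m)*(-5) + c = (684/7)*(-5) - 27 = -3420/7 - 27 = -3609/7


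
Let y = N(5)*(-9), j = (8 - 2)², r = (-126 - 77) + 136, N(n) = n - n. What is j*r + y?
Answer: -2412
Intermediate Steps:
N(n) = 0
r = -67 (r = -203 + 136 = -67)
j = 36 (j = 6² = 36)
y = 0 (y = 0*(-9) = 0)
j*r + y = 36*(-67) + 0 = -2412 + 0 = -2412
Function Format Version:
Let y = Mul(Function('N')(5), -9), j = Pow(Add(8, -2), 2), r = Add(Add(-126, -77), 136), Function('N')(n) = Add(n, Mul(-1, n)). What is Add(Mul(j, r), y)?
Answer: -2412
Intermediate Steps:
Function('N')(n) = 0
r = -67 (r = Add(-203, 136) = -67)
j = 36 (j = Pow(6, 2) = 36)
y = 0 (y = Mul(0, -9) = 0)
Add(Mul(j, r), y) = Add(Mul(36, -67), 0) = Add(-2412, 0) = -2412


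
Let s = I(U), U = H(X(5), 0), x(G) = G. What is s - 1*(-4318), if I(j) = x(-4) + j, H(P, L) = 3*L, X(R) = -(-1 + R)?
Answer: 4314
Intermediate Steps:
X(R) = 1 - R
U = 0 (U = 3*0 = 0)
I(j) = -4 + j
s = -4 (s = -4 + 0 = -4)
s - 1*(-4318) = -4 - 1*(-4318) = -4 + 4318 = 4314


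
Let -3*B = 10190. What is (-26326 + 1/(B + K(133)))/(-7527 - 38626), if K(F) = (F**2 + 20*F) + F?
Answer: 1349365453/2365618168 ≈ 0.57041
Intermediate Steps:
B = -10190/3 (B = -1/3*10190 = -10190/3 ≈ -3396.7)
K(F) = F**2 + 21*F
(-26326 + 1/(B + K(133)))/(-7527 - 38626) = (-26326 + 1/(-10190/3 + 133*(21 + 133)))/(-7527 - 38626) = (-26326 + 1/(-10190/3 + 133*154))/(-46153) = (-26326 + 1/(-10190/3 + 20482))*(-1/46153) = (-26326 + 1/(51256/3))*(-1/46153) = (-26326 + 3/51256)*(-1/46153) = -1349365453/51256*(-1/46153) = 1349365453/2365618168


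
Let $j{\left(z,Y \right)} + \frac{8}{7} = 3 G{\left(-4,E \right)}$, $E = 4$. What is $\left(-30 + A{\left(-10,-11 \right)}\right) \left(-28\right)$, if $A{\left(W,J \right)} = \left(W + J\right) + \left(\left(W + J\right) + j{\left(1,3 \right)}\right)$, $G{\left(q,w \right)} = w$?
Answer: $1712$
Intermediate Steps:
$j{\left(z,Y \right)} = \frac{76}{7}$ ($j{\left(z,Y \right)} = - \frac{8}{7} + 3 \cdot 4 = - \frac{8}{7} + 12 = \frac{76}{7}$)
$A{\left(W,J \right)} = \frac{76}{7} + 2 J + 2 W$ ($A{\left(W,J \right)} = \left(W + J\right) + \left(\left(W + J\right) + \frac{76}{7}\right) = \left(J + W\right) + \left(\left(J + W\right) + \frac{76}{7}\right) = \left(J + W\right) + \left(\frac{76}{7} + J + W\right) = \frac{76}{7} + 2 J + 2 W$)
$\left(-30 + A{\left(-10,-11 \right)}\right) \left(-28\right) = \left(-30 + \left(\frac{76}{7} + 2 \left(-11\right) + 2 \left(-10\right)\right)\right) \left(-28\right) = \left(-30 - \frac{218}{7}\right) \left(-28\right) = \left(- \frac{428}{7}\right) \left(-28\right) = 1712$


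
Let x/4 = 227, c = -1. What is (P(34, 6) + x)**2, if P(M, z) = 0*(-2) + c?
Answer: 822649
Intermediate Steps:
P(M, z) = -1 (P(M, z) = 0*(-2) - 1 = 0 - 1 = -1)
x = 908 (x = 4*227 = 908)
(P(34, 6) + x)**2 = (-1 + 908)**2 = 907**2 = 822649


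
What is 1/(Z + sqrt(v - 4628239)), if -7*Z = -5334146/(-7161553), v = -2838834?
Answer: -267405385021166/18765532749703292857109 - 2513104227218641*I*sqrt(7467073)/18765532749703292857109 ≈ -1.425e-8 - 0.00036595*I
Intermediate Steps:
Z = -5334146/50130871 (Z = -(-5334146)/(7*(-7161553)) = -(-5334146)*(-1)/(7*7161553) = -1/7*5334146/7161553 = -5334146/50130871 ≈ -0.10640)
1/(Z + sqrt(v - 4628239)) = 1/(-5334146/50130871 + sqrt(-2838834 - 4628239)) = 1/(-5334146/50130871 + sqrt(-7467073)) = 1/(-5334146/50130871 + I*sqrt(7467073))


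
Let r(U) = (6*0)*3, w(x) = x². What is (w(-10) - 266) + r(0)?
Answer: -166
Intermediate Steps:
r(U) = 0 (r(U) = 0*3 = 0)
(w(-10) - 266) + r(0) = ((-10)² - 266) + 0 = (100 - 266) + 0 = -166 + 0 = -166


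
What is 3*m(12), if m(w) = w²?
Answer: 432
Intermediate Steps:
3*m(12) = 3*12² = 3*144 = 432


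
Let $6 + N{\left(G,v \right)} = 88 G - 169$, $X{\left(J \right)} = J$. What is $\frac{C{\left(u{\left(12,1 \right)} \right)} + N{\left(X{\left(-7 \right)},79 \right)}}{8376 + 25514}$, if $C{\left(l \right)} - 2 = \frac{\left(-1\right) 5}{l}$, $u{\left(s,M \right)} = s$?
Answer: $- \frac{9473}{406680} \approx -0.023293$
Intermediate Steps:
$N{\left(G,v \right)} = -175 + 88 G$ ($N{\left(G,v \right)} = -6 + \left(88 G - 169\right) = -6 + \left(-169 + 88 G\right) = -175 + 88 G$)
$C{\left(l \right)} = 2 - \frac{5}{l}$ ($C{\left(l \right)} = 2 + \frac{\left(-1\right) 5}{l} = 2 - \frac{5}{l}$)
$\frac{C{\left(u{\left(12,1 \right)} \right)} + N{\left(X{\left(-7 \right)},79 \right)}}{8376 + 25514} = \frac{\left(2 - \frac{5}{12}\right) + \left(-175 + 88 \left(-7\right)\right)}{8376 + 25514} = \frac{\left(2 - \frac{5}{12}\right) - 791}{33890} = \left(\left(2 - \frac{5}{12}\right) - 791\right) \frac{1}{33890} = \left(\frac{19}{12} - 791\right) \frac{1}{33890} = \left(- \frac{9473}{12}\right) \frac{1}{33890} = - \frac{9473}{406680}$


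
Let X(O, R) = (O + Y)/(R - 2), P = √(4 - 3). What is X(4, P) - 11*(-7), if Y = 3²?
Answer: 64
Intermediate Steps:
P = 1 (P = √1 = 1)
Y = 9
X(O, R) = (9 + O)/(-2 + R) (X(O, R) = (O + 9)/(R - 2) = (9 + O)/(-2 + R))
X(4, P) - 11*(-7) = (9 + 4)/(-2 + 1) - 11*(-7) = 13/(-1) + 77 = -1*13 + 77 = -13 + 77 = 64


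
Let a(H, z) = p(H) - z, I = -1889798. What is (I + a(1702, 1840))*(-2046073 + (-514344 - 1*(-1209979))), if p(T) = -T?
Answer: 2556838282920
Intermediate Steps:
a(H, z) = -H - z
(I + a(1702, 1840))*(-2046073 + (-514344 - 1*(-1209979))) = (-1889798 + (-1*1702 - 1*1840))*(-2046073 + (-514344 - 1*(-1209979))) = (-1889798 + (-1702 - 1840))*(-2046073 + (-514344 + 1209979)) = (-1889798 - 3542)*(-2046073 + 695635) = -1893340*(-1350438) = 2556838282920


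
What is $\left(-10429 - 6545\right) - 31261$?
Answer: $-48235$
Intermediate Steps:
$\left(-10429 - 6545\right) - 31261 = -16974 - 31261 = -48235$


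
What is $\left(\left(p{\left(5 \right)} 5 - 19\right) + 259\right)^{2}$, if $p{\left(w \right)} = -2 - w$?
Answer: $42025$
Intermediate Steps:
$\left(\left(p{\left(5 \right)} 5 - 19\right) + 259\right)^{2} = \left(\left(\left(-2 - 5\right) 5 - 19\right) + 259\right)^{2} = \left(\left(\left(-7\right) 5 - 19\right) + 259\right)^{2} = \left(\left(-35 - 19\right) + 259\right)^{2} = \left(-54 + 259\right)^{2} = 205^{2} = 42025$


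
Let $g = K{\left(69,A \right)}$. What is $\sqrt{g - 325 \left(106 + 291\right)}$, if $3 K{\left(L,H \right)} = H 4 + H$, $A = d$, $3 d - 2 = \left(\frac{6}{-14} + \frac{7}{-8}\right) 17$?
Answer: $\frac{i \sqrt{910479430}}{84} \approx 359.22 i$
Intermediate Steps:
$d = - \frac{1129}{168}$ ($d = \frac{2}{3} + \frac{\left(\frac{6}{-14} + \frac{7}{-8}\right) 17}{3} = \frac{2}{3} + \frac{\left(6 \left(- \frac{1}{14}\right) + 7 \left(- \frac{1}{8}\right)\right) 17}{3} = \frac{2}{3} + \frac{\left(- \frac{3}{7} - \frac{7}{8}\right) 17}{3} = \frac{2}{3} + \frac{\left(- \frac{73}{56}\right) 17}{3} = \frac{2}{3} + \frac{1}{3} \left(- \frac{1241}{56}\right) = \frac{2}{3} - \frac{1241}{168} = - \frac{1129}{168} \approx -6.7202$)
$A = - \frac{1129}{168} \approx -6.7202$
$K{\left(L,H \right)} = \frac{5 H}{3}$ ($K{\left(L,H \right)} = \frac{H 4 + H}{3} = \frac{4 H + H}{3} = \frac{5 H}{3}$)
$g = - \frac{5645}{504}$ ($g = \frac{5}{3} \left(- \frac{1129}{168}\right) = - \frac{5645}{504} \approx -11.2$)
$\sqrt{g - 325 \left(106 + 291\right)} = \sqrt{- \frac{5645}{504} - 325 \left(106 + 291\right)} = \sqrt{- \frac{5645}{504} - 129025} = \sqrt{- \frac{65034245}{504}} = \frac{i \sqrt{910479430}}{84}$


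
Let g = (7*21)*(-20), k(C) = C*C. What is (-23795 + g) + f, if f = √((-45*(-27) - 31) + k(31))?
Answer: -26735 + √2145 ≈ -26689.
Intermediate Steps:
k(C) = C²
g = -2940 (g = 147*(-20) = -2940)
f = √2145 (f = √((-45*(-27) - 31) + 31²) = √((1215 - 31) + 961) = √(1184 + 961) = √2145 ≈ 46.314)
(-23795 + g) + f = (-23795 - 2940) + √2145 = -26735 + √2145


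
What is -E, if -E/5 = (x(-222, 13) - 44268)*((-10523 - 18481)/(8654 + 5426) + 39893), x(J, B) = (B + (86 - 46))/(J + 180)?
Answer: -261076935208681/29568 ≈ -8.8297e+9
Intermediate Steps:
x(J, B) = (40 + B)/(180 + J) (x(J, B) = (B + 40)/(180 + J) = (40 + B)/(180 + J))
E = 261076935208681/29568 (E = -5*((40 + 13)/(180 - 222) - 44268)*((-10523 - 18481)/(8654 + 5426) + 39893) = -5*(53/(-42) - 44268)*(-29004/14080 + 39893) = -5*(-1/42*53 - 44268)*(-29004*1/14080 + 39893) = -5*(-53/42 - 44268)*(-7251/3520 + 39893) = -(-9296545)*140416109/(42*3520) = -5*(-261076935208681/147840) = 261076935208681/29568 ≈ 8.8297e+9)
-E = -1*261076935208681/29568 = -261076935208681/29568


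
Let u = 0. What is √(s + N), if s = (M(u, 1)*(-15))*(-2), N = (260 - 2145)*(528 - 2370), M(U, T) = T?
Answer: 30*√3858 ≈ 1863.4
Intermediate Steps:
N = 3472170 (N = -1885*(-1842) = 3472170)
s = 30 (s = (1*(-15))*(-2) = -15*(-2) = 30)
√(s + N) = √(30 + 3472170) = √3472200 = 30*√3858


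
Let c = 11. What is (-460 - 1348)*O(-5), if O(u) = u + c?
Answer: -10848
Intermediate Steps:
O(u) = 11 + u (O(u) = u + 11 = 11 + u)
(-460 - 1348)*O(-5) = (-460 - 1348)*(11 - 5) = -1808*6 = -10848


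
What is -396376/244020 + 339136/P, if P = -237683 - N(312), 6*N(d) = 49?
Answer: -265456560898/87002097735 ≈ -3.0512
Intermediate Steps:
N(d) = 49/6 (N(d) = (1/6)*49 = 49/6)
P = -1426147/6 (P = -237683 - 1*49/6 = -237683 - 49/6 = -1426147/6 ≈ -2.3769e+5)
-396376/244020 + 339136/P = -396376/244020 + 339136/(-1426147/6) = -396376*1/244020 + 339136*(-6/1426147) = -99094/61005 - 2034816/1426147 = -265456560898/87002097735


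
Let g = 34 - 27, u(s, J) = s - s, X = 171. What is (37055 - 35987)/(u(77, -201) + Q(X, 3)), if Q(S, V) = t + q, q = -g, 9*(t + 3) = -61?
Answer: -9612/151 ≈ -63.656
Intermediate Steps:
t = -88/9 (t = -3 + (⅑)*(-61) = -3 - 61/9 = -88/9 ≈ -9.7778)
u(s, J) = 0
g = 7
q = -7 (q = -1*7 = -7)
Q(S, V) = -151/9 (Q(S, V) = -88/9 - 7 = -151/9)
(37055 - 35987)/(u(77, -201) + Q(X, 3)) = (37055 - 35987)/(0 - 151/9) = 1068/(-151/9) = 1068*(-9/151) = -9612/151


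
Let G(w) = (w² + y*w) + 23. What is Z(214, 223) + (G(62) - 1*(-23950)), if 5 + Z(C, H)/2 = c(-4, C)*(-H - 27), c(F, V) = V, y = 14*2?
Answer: -77457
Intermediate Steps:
y = 28
G(w) = 23 + w² + 28*w (G(w) = (w² + 28*w) + 23 = 23 + w² + 28*w)
Z(C, H) = -10 + 2*C*(-27 - H) (Z(C, H) = -10 + 2*(C*(-H - 27)) = -10 + 2*(C*(-27 - H)) = -10 + 2*C*(-27 - H))
Z(214, 223) + (G(62) - 1*(-23950)) = (-10 - 54*214 - 2*214*223) + ((23 + 62² + 28*62) - 1*(-23950)) = (-10 - 11556 - 95444) + ((23 + 3844 + 1736) + 23950) = -107010 + (5603 + 23950) = -107010 + 29553 = -77457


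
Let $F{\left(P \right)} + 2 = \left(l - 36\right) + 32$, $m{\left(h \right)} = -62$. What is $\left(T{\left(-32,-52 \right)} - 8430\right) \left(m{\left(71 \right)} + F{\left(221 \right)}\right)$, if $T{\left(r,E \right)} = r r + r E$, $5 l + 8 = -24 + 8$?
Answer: $\frac{2090088}{5} \approx 4.1802 \cdot 10^{5}$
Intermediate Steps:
$l = - \frac{24}{5}$ ($l = - \frac{8}{5} + \frac{-24 + 8}{5} = - \frac{8}{5} + \frac{1}{5} \left(-16\right) = - \frac{8}{5} - \frac{16}{5} = - \frac{24}{5} \approx -4.8$)
$T{\left(r,E \right)} = r^{2} + E r$
$F{\left(P \right)} = - \frac{54}{5}$ ($F{\left(P \right)} = -2 + \left(\left(- \frac{24}{5} - 36\right) + 32\right) = -2 + \left(- \frac{204}{5} + 32\right) = -2 - \frac{44}{5} = - \frac{54}{5}$)
$\left(T{\left(-32,-52 \right)} - 8430\right) \left(m{\left(71 \right)} + F{\left(221 \right)}\right) = \left(- 32 \left(-52 - 32\right) - 8430\right) \left(-62 - \frac{54}{5}\right) = \left(\left(-32\right) \left(-84\right) - 8430\right) \left(- \frac{364}{5}\right) = \left(2688 - 8430\right) \left(- \frac{364}{5}\right) = \left(-5742\right) \left(- \frac{364}{5}\right) = \frac{2090088}{5}$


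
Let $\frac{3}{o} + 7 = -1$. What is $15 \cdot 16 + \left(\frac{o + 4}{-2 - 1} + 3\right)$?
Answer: $\frac{5803}{24} \approx 241.79$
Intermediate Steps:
$o = - \frac{3}{8}$ ($o = \frac{3}{-7 - 1} = \frac{3}{-8} = 3 \left(- \frac{1}{8}\right) = - \frac{3}{8} \approx -0.375$)
$15 \cdot 16 + \left(\frac{o + 4}{-2 - 1} + 3\right) = 15 \cdot 16 + \left(\frac{- \frac{3}{8} + 4}{-2 - 1} + 3\right) = 240 + \left(\frac{29}{8 \left(-3\right)} + 3\right) = 240 + \left(\frac{29}{8} \left(- \frac{1}{3}\right) + 3\right) = 240 + \left(- \frac{29}{24} + 3\right) = 240 + \frac{43}{24} = \frac{5803}{24}$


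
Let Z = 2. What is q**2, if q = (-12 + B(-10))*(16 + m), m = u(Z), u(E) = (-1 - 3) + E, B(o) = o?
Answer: 94864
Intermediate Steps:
u(E) = -4 + E
m = -2 (m = -4 + 2 = -2)
q = -308 (q = (-12 - 10)*(16 - 2) = -22*14 = -308)
q**2 = (-308)**2 = 94864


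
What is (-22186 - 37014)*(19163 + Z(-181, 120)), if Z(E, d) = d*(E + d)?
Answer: -701105600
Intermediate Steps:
(-22186 - 37014)*(19163 + Z(-181, 120)) = (-22186 - 37014)*(19163 + 120*(-181 + 120)) = -59200*(19163 + 120*(-61)) = -59200*(19163 - 7320) = -59200*11843 = -701105600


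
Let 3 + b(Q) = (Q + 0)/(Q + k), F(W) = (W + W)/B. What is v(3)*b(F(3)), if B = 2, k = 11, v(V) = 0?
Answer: 0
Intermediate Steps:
F(W) = W (F(W) = (W + W)/2 = (2*W)*(½) = W)
b(Q) = -3 + Q/(11 + Q) (b(Q) = -3 + (Q + 0)/(Q + 11) = -3 + Q/(11 + Q))
v(3)*b(F(3)) = 0*((-33 - 2*3)/(11 + 3)) = 0*((-33 - 6)/14) = 0*((1/14)*(-39)) = 0*(-39/14) = 0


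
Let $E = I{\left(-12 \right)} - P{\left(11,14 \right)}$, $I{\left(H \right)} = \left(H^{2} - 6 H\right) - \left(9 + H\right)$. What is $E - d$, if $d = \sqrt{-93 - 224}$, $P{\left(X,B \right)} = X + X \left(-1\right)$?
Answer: $219 - i \sqrt{317} \approx 219.0 - 17.805 i$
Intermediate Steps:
$P{\left(X,B \right)} = 0$ ($P{\left(X,B \right)} = X - X = 0$)
$I{\left(H \right)} = -9 + H^{2} - 7 H$
$d = i \sqrt{317}$ ($d = \sqrt{-317} = i \sqrt{317} \approx 17.805 i$)
$E = 219$ ($E = \left(-9 + \left(-12\right)^{2} - -84\right) - 0 = \left(-9 + 144 + 84\right) + 0 = 219 + 0 = 219$)
$E - d = 219 - i \sqrt{317}$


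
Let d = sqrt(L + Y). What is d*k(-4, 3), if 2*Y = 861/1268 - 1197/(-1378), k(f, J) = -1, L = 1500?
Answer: -sqrt(1145492369884902)/873652 ≈ -38.740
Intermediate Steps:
Y = 1352127/1747304 (Y = (861/1268 - 1197/(-1378))/2 = (861*(1/1268) - 1197*(-1/1378))/2 = (861/1268 + 1197/1378)/2 = (1/2)*(1352127/873652) = 1352127/1747304 ≈ 0.77384)
d = sqrt(1145492369884902)/873652 (d = sqrt(1500 + 1352127/1747304) = sqrt(2622308127/1747304) = sqrt(1145492369884902)/873652 ≈ 38.740)
d*k(-4, 3) = (sqrt(1145492369884902)/873652)*(-1) = -sqrt(1145492369884902)/873652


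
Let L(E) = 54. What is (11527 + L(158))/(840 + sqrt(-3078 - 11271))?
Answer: 3242680/239983 - 11581*I*sqrt(14349)/719949 ≈ 13.512 - 1.9269*I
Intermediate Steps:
(11527 + L(158))/(840 + sqrt(-3078 - 11271)) = (11527 + 54)/(840 + sqrt(-3078 - 11271)) = 11581/(840 + sqrt(-14349)) = 11581/(840 + I*sqrt(14349))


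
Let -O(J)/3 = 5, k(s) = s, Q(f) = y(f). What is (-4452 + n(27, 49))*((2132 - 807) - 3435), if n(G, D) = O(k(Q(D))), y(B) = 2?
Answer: 9425370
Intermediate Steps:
Q(f) = 2
O(J) = -15 (O(J) = -3*5 = -15)
n(G, D) = -15
(-4452 + n(27, 49))*((2132 - 807) - 3435) = (-4452 - 15)*((2132 - 807) - 3435) = -4467*(1325 - 3435) = -4467*(-2110) = 9425370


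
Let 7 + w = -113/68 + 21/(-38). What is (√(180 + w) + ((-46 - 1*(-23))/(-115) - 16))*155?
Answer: -2449 + 155*√71271565/646 ≈ -423.38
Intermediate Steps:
w = -11905/1292 (w = -7 + (-113/68 + 21/(-38)) = -7 + (-113*1/68 + 21*(-1/38)) = -7 + (-113/68 - 21/38) = -7 - 2861/1292 = -11905/1292 ≈ -9.2144)
(√(180 + w) + ((-46 - 1*(-23))/(-115) - 16))*155 = (√(180 - 11905/1292) + ((-46 - 1*(-23))/(-115) - 16))*155 = (√(220655/1292) + ((-46 + 23)*(-1/115) - 16))*155 = (√71271565/646 + (-23*(-1/115) - 16))*155 = (√71271565/646 + (⅕ - 16))*155 = (√71271565/646 - 79/5)*155 = (-79/5 + √71271565/646)*155 = -2449 + 155*√71271565/646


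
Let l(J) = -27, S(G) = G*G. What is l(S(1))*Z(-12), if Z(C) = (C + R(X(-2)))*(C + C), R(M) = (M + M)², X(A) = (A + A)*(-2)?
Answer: 158112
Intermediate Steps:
X(A) = -4*A (X(A) = (2*A)*(-2) = -4*A)
S(G) = G²
R(M) = 4*M² (R(M) = (2*M)² = 4*M²)
Z(C) = 2*C*(256 + C) (Z(C) = (C + 4*(-4*(-2))²)*(C + C) = (C + 4*8²)*(2*C) = (C + 4*64)*(2*C) = (C + 256)*(2*C) = (256 + C)*(2*C) = 2*C*(256 + C))
l(S(1))*Z(-12) = -54*(-12)*(256 - 12) = -54*(-12)*244 = -27*(-5856) = 158112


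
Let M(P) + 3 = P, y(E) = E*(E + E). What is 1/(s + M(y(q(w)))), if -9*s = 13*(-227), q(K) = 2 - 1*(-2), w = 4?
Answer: 9/3212 ≈ 0.0028020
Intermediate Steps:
q(K) = 4 (q(K) = 2 + 2 = 4)
y(E) = 2*E**2 (y(E) = E*(2*E) = 2*E**2)
M(P) = -3 + P
s = 2951/9 (s = -13*(-227)/9 = -1/9*(-2951) = 2951/9 ≈ 327.89)
1/(s + M(y(q(w)))) = 1/(2951/9 + (-3 + 2*4**2)) = 1/(2951/9 + (-3 + 2*16)) = 1/(2951/9 + (-3 + 32)) = 1/(2951/9 + 29) = 1/(3212/9) = 9/3212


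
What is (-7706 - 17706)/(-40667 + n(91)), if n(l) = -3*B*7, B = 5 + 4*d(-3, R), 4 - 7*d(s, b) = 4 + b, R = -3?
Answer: 6353/10202 ≈ 0.62272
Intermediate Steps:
d(s, b) = -b/7 (d(s, b) = 4/7 - (4 + b)/7 = 4/7 + (-4/7 - b/7) = -b/7)
B = 47/7 (B = 5 + 4*(-1/7*(-3)) = 5 + 4*(3/7) = 5 + 12/7 = 47/7 ≈ 6.7143)
n(l) = -141 (n(l) = -3*47/7*7 = -141/7*7 = -141)
(-7706 - 17706)/(-40667 + n(91)) = (-7706 - 17706)/(-40667 - 141) = -25412/(-40808) = -25412*(-1/40808) = 6353/10202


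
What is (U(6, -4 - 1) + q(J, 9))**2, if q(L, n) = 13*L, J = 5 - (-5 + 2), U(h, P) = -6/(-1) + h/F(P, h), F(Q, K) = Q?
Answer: 295936/25 ≈ 11837.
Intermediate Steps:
U(h, P) = 6 + h/P (U(h, P) = -6/(-1) + h/P = -6*(-1) + h/P = 6 + h/P)
J = 8 (J = 5 - 1*(-3) = 5 + 3 = 8)
(U(6, -4 - 1) + q(J, 9))**2 = ((6 + 6/(-4 - 1)) + 13*8)**2 = ((6 + 6/(-5)) + 104)**2 = ((6 + 6*(-1/5)) + 104)**2 = ((6 - 6/5) + 104)**2 = (24/5 + 104)**2 = (544/5)**2 = 295936/25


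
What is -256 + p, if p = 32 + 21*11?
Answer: 7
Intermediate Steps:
p = 263 (p = 32 + 231 = 263)
-256 + p = -256 + 263 = 7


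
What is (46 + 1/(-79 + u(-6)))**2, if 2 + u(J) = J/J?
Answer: 13535041/6400 ≈ 2114.9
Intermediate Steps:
u(J) = -1 (u(J) = -2 + J/J = -2 + 1 = -1)
(46 + 1/(-79 + u(-6)))**2 = (46 + 1/(-79 - 1))**2 = (46 + 1/(-80))**2 = (46 - 1/80)**2 = (3679/80)**2 = 13535041/6400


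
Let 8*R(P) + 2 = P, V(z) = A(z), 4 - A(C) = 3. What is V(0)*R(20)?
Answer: 9/4 ≈ 2.2500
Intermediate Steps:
A(C) = 1 (A(C) = 4 - 1*3 = 4 - 3 = 1)
V(z) = 1
R(P) = -¼ + P/8
V(0)*R(20) = 1*(-¼ + (⅛)*20) = 1*(-¼ + 5/2) = 1*(9/4) = 9/4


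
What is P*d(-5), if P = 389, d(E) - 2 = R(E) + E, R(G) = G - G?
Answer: -1167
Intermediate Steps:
R(G) = 0
d(E) = 2 + E (d(E) = 2 + (0 + E) = 2 + E)
P*d(-5) = 389*(2 - 5) = 389*(-3) = -1167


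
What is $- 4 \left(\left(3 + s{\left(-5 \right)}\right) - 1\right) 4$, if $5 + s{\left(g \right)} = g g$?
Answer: $-352$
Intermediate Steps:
$s{\left(g \right)} = -5 + g^{2}$ ($s{\left(g \right)} = -5 + g g = -5 + g^{2}$)
$- 4 \left(\left(3 + s{\left(-5 \right)}\right) - 1\right) 4 = - 4 \left(\left(3 - \left(5 - \left(-5\right)^{2}\right)\right) - 1\right) 4 = - 4 \left(\left(3 + \left(-5 + 25\right)\right) - 1\right) 4 = - 4 \left(\left(3 + 20\right) - 1\right) 4 = - 4 \left(23 - 1\right) 4 = \left(-4\right) 22 \cdot 4 = \left(-88\right) 4 = -352$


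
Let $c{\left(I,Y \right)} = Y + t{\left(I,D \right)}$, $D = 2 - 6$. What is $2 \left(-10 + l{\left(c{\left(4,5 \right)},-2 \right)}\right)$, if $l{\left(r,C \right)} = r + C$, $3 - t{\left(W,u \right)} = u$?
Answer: $0$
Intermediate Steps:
$D = -4$ ($D = 2 - 6 = -4$)
$t{\left(W,u \right)} = 3 - u$
$c{\left(I,Y \right)} = 7 + Y$ ($c{\left(I,Y \right)} = Y + \left(3 - -4\right) = Y + \left(3 + 4\right) = Y + 7 = 7 + Y$)
$l{\left(r,C \right)} = C + r$
$2 \left(-10 + l{\left(c{\left(4,5 \right)},-2 \right)}\right) = 2 \left(-10 + \left(-2 + \left(7 + 5\right)\right)\right) = 2 \left(-10 + \left(-2 + 12\right)\right) = 2 \left(-10 + 10\right) = 2 \cdot 0 = 0$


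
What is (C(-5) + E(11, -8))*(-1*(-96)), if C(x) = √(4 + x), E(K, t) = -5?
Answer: -480 + 96*I ≈ -480.0 + 96.0*I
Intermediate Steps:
(C(-5) + E(11, -8))*(-1*(-96)) = (√(4 - 5) - 5)*(-1*(-96)) = (√(-1) - 5)*96 = (I - 5)*96 = (-5 + I)*96 = -480 + 96*I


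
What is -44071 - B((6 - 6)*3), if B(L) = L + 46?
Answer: -44117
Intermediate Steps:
B(L) = 46 + L
-44071 - B((6 - 6)*3) = -44071 - (46 + (6 - 6)*3) = -44071 - (46 + 0*3) = -44071 - (46 + 0) = -44071 - 1*46 = -44071 - 46 = -44117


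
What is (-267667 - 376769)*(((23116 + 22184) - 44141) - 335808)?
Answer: 215659862964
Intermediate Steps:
(-267667 - 376769)*(((23116 + 22184) - 44141) - 335808) = -644436*((45300 - 44141) - 335808) = -644436*(1159 - 335808) = -644436*(-334649) = 215659862964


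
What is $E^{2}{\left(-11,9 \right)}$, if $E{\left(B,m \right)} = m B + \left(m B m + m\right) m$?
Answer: $64593369$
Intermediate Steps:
$E{\left(B,m \right)} = B m + m \left(m + B m^{2}\right)$ ($E{\left(B,m \right)} = B m + \left(B m^{2} + m\right) m = B m + \left(m + B m^{2}\right) m = B m + m \left(m + B m^{2}\right)$)
$E^{2}{\left(-11,9 \right)} = \left(9 \left(-11 + 9 - 11 \cdot 9^{2}\right)\right)^{2} = \left(9 \left(-11 + 9 - 891\right)\right)^{2} = \left(9 \left(-893\right)\right)^{2} = \left(-8037\right)^{2} = 64593369$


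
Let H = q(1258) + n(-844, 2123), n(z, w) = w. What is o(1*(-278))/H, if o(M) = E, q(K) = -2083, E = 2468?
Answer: 617/10 ≈ 61.700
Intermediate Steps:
o(M) = 2468
H = 40 (H = -2083 + 2123 = 40)
o(1*(-278))/H = 2468/40 = 2468*(1/40) = 617/10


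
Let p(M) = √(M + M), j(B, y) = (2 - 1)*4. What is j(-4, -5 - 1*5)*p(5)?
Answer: 4*√10 ≈ 12.649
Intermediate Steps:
j(B, y) = 4 (j(B, y) = 1*4 = 4)
p(M) = √2*√M (p(M) = √(2*M) = √2*√M)
j(-4, -5 - 1*5)*p(5) = 4*(√2*√5) = 4*√10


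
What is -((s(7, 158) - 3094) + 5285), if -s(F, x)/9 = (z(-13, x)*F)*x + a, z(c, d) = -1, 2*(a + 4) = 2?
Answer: -12172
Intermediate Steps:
a = -3 (a = -4 + (1/2)*2 = -4 + 1 = -3)
s(F, x) = 27 + 9*F*x (s(F, x) = -9*((-F)*x - 3) = -9*(-F*x - 3) = -9*(-3 - F*x) = 27 + 9*F*x)
-((s(7, 158) - 3094) + 5285) = -(((27 + 9*7*158) - 3094) + 5285) = -(((27 + 9954) - 3094) + 5285) = -((9981 - 3094) + 5285) = -(6887 + 5285) = -1*12172 = -12172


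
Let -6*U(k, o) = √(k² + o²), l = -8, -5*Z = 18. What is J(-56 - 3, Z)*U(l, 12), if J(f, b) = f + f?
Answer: 236*√13/3 ≈ 283.64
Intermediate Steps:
Z = -18/5 (Z = -⅕*18 = -18/5 ≈ -3.6000)
J(f, b) = 2*f
U(k, o) = -√(k² + o²)/6
J(-56 - 3, Z)*U(l, 12) = (2*(-56 - 3))*(-√((-8)² + 12²)/6) = (2*(-59))*(-√(64 + 144)/6) = -(-59)*√208/3 = -(-59)*4*√13/3 = -(-236)*√13/3 = 236*√13/3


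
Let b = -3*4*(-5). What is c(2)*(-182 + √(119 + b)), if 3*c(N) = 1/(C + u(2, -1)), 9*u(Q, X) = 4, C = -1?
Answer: 546/5 - 3*√179/5 ≈ 101.17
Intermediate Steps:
u(Q, X) = 4/9 (u(Q, X) = (⅑)*4 = 4/9)
b = 60 (b = -12*(-5) = 60)
c(N) = -⅗ (c(N) = 1/(3*(-1 + 4/9)) = 1/(3*(-5/9)) = (⅓)*(-9/5) = -⅗)
c(2)*(-182 + √(119 + b)) = -3*(-182 + √(119 + 60))/5 = -3*(-182 + √179)/5 = 546/5 - 3*√179/5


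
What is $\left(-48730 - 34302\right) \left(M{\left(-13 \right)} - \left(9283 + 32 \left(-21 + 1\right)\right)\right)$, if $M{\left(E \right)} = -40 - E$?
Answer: $719887440$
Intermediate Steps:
$\left(-48730 - 34302\right) \left(M{\left(-13 \right)} - \left(9283 + 32 \left(-21 + 1\right)\right)\right) = \left(-48730 - 34302\right) \left(\left(-40 - -13\right) - \left(9283 + 32 \left(-21 + 1\right)\right)\right) = - 83032 \left(\left(-40 + 13\right) - 8643\right) = - 83032 \left(-27 + \left(640 - 9283\right)\right) = - 83032 \left(-27 - 8643\right) = \left(-83032\right) \left(-8670\right) = 719887440$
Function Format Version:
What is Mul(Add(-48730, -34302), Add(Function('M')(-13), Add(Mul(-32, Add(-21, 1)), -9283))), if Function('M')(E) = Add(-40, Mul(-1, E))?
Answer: 719887440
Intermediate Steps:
Mul(Add(-48730, -34302), Add(Function('M')(-13), Add(Mul(-32, Add(-21, 1)), -9283))) = Mul(Add(-48730, -34302), Add(Add(-40, Mul(-1, -13)), Add(Mul(-32, Add(-21, 1)), -9283))) = Mul(-83032, Add(Add(-40, 13), Add(Mul(-32, -20), -9283))) = Mul(-83032, Add(-27, Add(640, -9283))) = Mul(-83032, Add(-27, -8643)) = Mul(-83032, -8670) = 719887440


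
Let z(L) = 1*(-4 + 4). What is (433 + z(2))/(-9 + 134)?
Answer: 433/125 ≈ 3.4640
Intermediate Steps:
z(L) = 0 (z(L) = 1*0 = 0)
(433 + z(2))/(-9 + 134) = (433 + 0)/(-9 + 134) = 433/125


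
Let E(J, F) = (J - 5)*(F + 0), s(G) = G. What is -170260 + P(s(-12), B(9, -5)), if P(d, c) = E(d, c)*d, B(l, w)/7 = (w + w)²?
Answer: -27460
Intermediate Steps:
B(l, w) = 28*w² (B(l, w) = 7*(w + w)² = 7*(2*w)² = 7*(4*w²) = 28*w²)
E(J, F) = F*(-5 + J) (E(J, F) = (-5 + J)*F = F*(-5 + J))
P(d, c) = c*d*(-5 + d) (P(d, c) = (c*(-5 + d))*d = c*d*(-5 + d))
-170260 + P(s(-12), B(9, -5)) = -170260 + (28*(-5)²)*(-12)*(-5 - 12) = -170260 + (28*25)*(-12)*(-17) = -170260 + 700*(-12)*(-17) = -170260 + 142800 = -27460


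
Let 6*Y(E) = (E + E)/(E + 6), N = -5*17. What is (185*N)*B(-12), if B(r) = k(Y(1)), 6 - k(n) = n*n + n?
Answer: -41262400/441 ≈ -93566.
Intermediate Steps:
N = -85
Y(E) = E/(3*(6 + E)) (Y(E) = ((E + E)/(E + 6))/6 = ((2*E)/(6 + E))/6 = (2*E/(6 + E))/6 = E/(3*(6 + E)))
k(n) = 6 - n - n² (k(n) = 6 - (n*n + n) = 6 - (n² + n) = 6 - (n + n²) = 6 + (-n - n²) = 6 - n - n²)
B(r) = 2624/441 (B(r) = 6 - 1/(3*(6 + 1)) - ((⅓)*1/(6 + 1))² = 6 - 1/(3*7) - ((⅓)*1/7)² = 6 - 1/(3*7) - ((⅓)*1*(⅐))² = 6 - 1*1/21 - (1/21)² = 6 - 1/21 - 1*1/441 = 6 - 1/21 - 1/441 = 2624/441)
(185*N)*B(-12) = (185*(-85))*(2624/441) = -15725*2624/441 = -41262400/441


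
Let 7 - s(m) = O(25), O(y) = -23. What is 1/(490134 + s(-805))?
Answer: 1/490164 ≈ 2.0401e-6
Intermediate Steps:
s(m) = 30 (s(m) = 7 - 1*(-23) = 7 + 23 = 30)
1/(490134 + s(-805)) = 1/(490134 + 30) = 1/490164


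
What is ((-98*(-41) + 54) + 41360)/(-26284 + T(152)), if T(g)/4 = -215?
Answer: -631/377 ≈ -1.6737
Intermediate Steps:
T(g) = -860 (T(g) = 4*(-215) = -860)
((-98*(-41) + 54) + 41360)/(-26284 + T(152)) = ((-98*(-41) + 54) + 41360)/(-26284 - 860) = ((4018 + 54) + 41360)/(-27144) = (4072 + 41360)*(-1/27144) = 45432*(-1/27144) = -631/377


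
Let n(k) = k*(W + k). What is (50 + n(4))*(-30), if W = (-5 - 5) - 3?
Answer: -420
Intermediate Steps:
W = -13 (W = -10 - 3 = -13)
n(k) = k*(-13 + k)
(50 + n(4))*(-30) = (50 + 4*(-13 + 4))*(-30) = (50 + 4*(-9))*(-30) = (50 - 36)*(-30) = 14*(-30) = -420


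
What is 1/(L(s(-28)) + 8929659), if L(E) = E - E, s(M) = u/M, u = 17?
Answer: 1/8929659 ≈ 1.1199e-7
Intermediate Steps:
s(M) = 17/M
L(E) = 0
1/(L(s(-28)) + 8929659) = 1/(0 + 8929659) = 1/8929659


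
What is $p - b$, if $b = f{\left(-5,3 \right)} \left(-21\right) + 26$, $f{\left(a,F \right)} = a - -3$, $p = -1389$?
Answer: $-1457$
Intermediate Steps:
$f{\left(a,F \right)} = 3 + a$ ($f{\left(a,F \right)} = a + 3 = 3 + a$)
$b = 68$ ($b = \left(3 - 5\right) \left(-21\right) + 26 = \left(-2\right) \left(-21\right) + 26 = 42 + 26 = 68$)
$p - b = -1389 - 68 = -1457$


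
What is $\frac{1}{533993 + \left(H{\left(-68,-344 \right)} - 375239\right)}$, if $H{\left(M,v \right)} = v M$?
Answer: $\frac{1}{182146} \approx 5.4901 \cdot 10^{-6}$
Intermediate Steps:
$H{\left(M,v \right)} = M v$
$\frac{1}{533993 + \left(H{\left(-68,-344 \right)} - 375239\right)} = \frac{1}{533993 - 351847} = \frac{1}{182146}$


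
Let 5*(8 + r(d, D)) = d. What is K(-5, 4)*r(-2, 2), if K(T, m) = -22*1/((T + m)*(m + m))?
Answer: -231/10 ≈ -23.100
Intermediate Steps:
r(d, D) = -8 + d/5
K(T, m) = -11/(m*(T + m)) (K(T, m) = -22*1/(2*m*(T + m)) = -11/(m*(T + m)))
K(-5, 4)*r(-2, 2) = (-11/(4*(-5 + 4)))*(-8 + (⅕)*(-2)) = (-11*¼/(-1))*(-8 - ⅖) = -11*¼*(-1)*(-42/5) = (11/4)*(-42/5) = -231/10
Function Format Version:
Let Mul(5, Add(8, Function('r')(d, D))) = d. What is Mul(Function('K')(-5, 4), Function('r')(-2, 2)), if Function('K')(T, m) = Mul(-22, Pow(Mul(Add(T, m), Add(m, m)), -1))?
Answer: Rational(-231, 10) ≈ -23.100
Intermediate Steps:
Function('r')(d, D) = Add(-8, Mul(Rational(1, 5), d))
Function('K')(T, m) = Mul(-11, Pow(m, -1), Pow(Add(T, m), -1)) (Function('K')(T, m) = Mul(-22, Pow(Mul(Add(T, m), Mul(2, m)), -1)) = Mul(-22, Pow(Mul(2, m, Add(T, m)), -1)) = Mul(-22, Mul(Rational(1, 2), Pow(m, -1), Pow(Add(T, m), -1))) = Mul(-11, Pow(m, -1), Pow(Add(T, m), -1)))
Mul(Function('K')(-5, 4), Function('r')(-2, 2)) = Mul(Mul(-11, Pow(4, -1), Pow(Add(-5, 4), -1)), Add(-8, Mul(Rational(1, 5), -2))) = Mul(Mul(-11, Rational(1, 4), Pow(-1, -1)), Add(-8, Rational(-2, 5))) = Mul(Mul(-11, Rational(1, 4), -1), Rational(-42, 5)) = Mul(Rational(11, 4), Rational(-42, 5)) = Rational(-231, 10)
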